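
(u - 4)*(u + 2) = u^2 - 2*u - 8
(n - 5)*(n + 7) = n^2 + 2*n - 35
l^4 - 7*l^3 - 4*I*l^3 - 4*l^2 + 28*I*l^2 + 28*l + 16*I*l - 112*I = (l - 7)*(l - 2)*(l + 2)*(l - 4*I)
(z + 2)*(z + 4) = z^2 + 6*z + 8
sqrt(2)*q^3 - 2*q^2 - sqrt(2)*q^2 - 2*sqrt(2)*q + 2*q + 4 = (q - 2)*(q - sqrt(2))*(sqrt(2)*q + sqrt(2))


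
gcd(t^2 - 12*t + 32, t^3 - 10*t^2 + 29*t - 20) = t - 4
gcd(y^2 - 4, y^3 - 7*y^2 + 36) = y + 2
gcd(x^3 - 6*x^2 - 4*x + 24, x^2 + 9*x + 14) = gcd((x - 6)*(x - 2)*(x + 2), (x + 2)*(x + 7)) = x + 2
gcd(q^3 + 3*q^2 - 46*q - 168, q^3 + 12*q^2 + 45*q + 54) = q + 6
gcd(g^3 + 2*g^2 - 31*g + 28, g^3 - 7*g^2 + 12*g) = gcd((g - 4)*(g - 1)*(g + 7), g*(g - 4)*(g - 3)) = g - 4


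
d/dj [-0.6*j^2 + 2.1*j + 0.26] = 2.1 - 1.2*j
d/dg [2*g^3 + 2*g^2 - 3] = 2*g*(3*g + 2)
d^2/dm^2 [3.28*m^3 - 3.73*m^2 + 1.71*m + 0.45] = 19.68*m - 7.46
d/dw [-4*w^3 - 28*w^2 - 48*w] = -12*w^2 - 56*w - 48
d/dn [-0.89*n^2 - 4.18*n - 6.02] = -1.78*n - 4.18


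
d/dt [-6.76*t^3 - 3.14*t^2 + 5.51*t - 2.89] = -20.28*t^2 - 6.28*t + 5.51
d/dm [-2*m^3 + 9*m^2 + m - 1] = -6*m^2 + 18*m + 1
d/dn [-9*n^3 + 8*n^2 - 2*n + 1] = -27*n^2 + 16*n - 2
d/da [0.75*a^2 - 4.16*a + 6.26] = 1.5*a - 4.16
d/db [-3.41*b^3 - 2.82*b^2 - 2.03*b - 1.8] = -10.23*b^2 - 5.64*b - 2.03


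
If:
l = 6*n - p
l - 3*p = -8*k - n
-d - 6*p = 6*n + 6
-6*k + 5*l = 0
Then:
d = -346*p/47 - 6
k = 85*p/282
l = 17*p/47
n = 32*p/141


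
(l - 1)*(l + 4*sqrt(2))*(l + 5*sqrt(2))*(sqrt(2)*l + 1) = sqrt(2)*l^4 - sqrt(2)*l^3 + 19*l^3 - 19*l^2 + 49*sqrt(2)*l^2 - 49*sqrt(2)*l + 40*l - 40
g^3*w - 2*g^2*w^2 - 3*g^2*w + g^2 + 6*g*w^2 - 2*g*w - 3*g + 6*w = (g - 3)*(g - 2*w)*(g*w + 1)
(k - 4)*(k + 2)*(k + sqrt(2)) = k^3 - 2*k^2 + sqrt(2)*k^2 - 8*k - 2*sqrt(2)*k - 8*sqrt(2)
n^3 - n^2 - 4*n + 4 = (n - 2)*(n - 1)*(n + 2)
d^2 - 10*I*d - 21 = (d - 7*I)*(d - 3*I)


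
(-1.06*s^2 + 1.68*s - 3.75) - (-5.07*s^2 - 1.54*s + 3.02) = 4.01*s^2 + 3.22*s - 6.77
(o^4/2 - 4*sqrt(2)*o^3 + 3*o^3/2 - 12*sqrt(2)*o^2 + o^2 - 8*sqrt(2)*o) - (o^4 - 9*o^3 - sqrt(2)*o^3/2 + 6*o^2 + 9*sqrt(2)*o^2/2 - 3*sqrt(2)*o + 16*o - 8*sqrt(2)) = -o^4/2 - 7*sqrt(2)*o^3/2 + 21*o^3/2 - 33*sqrt(2)*o^2/2 - 5*o^2 - 16*o - 5*sqrt(2)*o + 8*sqrt(2)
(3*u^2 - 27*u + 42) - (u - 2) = 3*u^2 - 28*u + 44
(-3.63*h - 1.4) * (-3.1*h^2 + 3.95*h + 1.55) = 11.253*h^3 - 9.9985*h^2 - 11.1565*h - 2.17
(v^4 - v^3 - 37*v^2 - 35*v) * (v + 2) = v^5 + v^4 - 39*v^3 - 109*v^2 - 70*v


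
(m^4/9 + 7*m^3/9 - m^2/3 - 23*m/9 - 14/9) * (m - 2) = m^5/9 + 5*m^4/9 - 17*m^3/9 - 17*m^2/9 + 32*m/9 + 28/9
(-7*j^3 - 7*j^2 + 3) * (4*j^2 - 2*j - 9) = -28*j^5 - 14*j^4 + 77*j^3 + 75*j^2 - 6*j - 27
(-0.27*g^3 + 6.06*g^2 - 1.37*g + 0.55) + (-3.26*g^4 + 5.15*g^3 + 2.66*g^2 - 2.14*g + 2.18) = -3.26*g^4 + 4.88*g^3 + 8.72*g^2 - 3.51*g + 2.73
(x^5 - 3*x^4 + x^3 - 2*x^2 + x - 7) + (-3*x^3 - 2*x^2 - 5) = x^5 - 3*x^4 - 2*x^3 - 4*x^2 + x - 12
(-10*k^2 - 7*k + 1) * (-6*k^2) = 60*k^4 + 42*k^3 - 6*k^2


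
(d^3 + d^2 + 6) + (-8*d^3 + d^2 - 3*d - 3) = -7*d^3 + 2*d^2 - 3*d + 3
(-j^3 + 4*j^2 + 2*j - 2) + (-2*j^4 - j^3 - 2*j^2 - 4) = -2*j^4 - 2*j^3 + 2*j^2 + 2*j - 6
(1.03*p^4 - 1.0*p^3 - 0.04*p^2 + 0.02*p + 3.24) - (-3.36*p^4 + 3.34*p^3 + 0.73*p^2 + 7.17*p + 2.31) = 4.39*p^4 - 4.34*p^3 - 0.77*p^2 - 7.15*p + 0.93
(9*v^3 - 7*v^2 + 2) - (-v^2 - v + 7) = 9*v^3 - 6*v^2 + v - 5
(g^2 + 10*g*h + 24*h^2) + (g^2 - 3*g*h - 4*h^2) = 2*g^2 + 7*g*h + 20*h^2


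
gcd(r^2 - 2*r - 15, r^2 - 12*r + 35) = r - 5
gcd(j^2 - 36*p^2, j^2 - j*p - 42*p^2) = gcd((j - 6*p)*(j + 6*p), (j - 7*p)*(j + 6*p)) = j + 6*p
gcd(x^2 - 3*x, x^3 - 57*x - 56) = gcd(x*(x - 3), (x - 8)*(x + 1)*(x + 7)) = 1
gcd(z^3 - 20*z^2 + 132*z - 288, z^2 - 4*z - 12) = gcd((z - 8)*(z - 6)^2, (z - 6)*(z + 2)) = z - 6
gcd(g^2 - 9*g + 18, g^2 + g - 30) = 1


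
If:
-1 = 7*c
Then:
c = -1/7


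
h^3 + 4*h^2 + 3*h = h*(h + 1)*(h + 3)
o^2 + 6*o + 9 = (o + 3)^2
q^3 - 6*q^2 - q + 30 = (q - 5)*(q - 3)*(q + 2)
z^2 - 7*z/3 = z*(z - 7/3)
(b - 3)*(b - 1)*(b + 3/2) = b^3 - 5*b^2/2 - 3*b + 9/2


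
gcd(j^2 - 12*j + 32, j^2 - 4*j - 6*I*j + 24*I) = j - 4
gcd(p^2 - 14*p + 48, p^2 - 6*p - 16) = p - 8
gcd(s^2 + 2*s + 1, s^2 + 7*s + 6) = s + 1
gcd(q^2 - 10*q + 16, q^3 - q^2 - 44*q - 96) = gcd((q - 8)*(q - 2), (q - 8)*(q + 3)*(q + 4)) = q - 8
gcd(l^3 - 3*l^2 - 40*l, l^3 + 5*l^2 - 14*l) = l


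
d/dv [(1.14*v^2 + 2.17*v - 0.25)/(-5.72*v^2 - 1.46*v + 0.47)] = (10.748*v^2 - 1.7884*v + 0.6549)/(32.7184*v^4 + 16.7024*v^3 - 3.2452*v^2 - 1.3724*v + 0.2209)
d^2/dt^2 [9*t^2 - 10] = 18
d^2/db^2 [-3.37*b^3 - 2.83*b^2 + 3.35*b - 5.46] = -20.22*b - 5.66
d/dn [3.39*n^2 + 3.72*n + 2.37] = 6.78*n + 3.72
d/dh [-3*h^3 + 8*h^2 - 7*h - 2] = -9*h^2 + 16*h - 7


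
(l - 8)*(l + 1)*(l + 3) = l^3 - 4*l^2 - 29*l - 24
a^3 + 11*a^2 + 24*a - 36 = (a - 1)*(a + 6)^2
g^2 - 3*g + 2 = (g - 2)*(g - 1)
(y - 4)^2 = y^2 - 8*y + 16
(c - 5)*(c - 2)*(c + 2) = c^3 - 5*c^2 - 4*c + 20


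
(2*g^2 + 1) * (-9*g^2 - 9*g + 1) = -18*g^4 - 18*g^3 - 7*g^2 - 9*g + 1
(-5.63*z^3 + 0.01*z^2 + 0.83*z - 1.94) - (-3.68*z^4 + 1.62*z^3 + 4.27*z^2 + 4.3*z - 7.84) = 3.68*z^4 - 7.25*z^3 - 4.26*z^2 - 3.47*z + 5.9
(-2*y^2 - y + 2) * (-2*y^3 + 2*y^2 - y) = 4*y^5 - 2*y^4 - 4*y^3 + 5*y^2 - 2*y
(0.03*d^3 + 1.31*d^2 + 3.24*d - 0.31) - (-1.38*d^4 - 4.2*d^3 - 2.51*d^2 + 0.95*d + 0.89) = 1.38*d^4 + 4.23*d^3 + 3.82*d^2 + 2.29*d - 1.2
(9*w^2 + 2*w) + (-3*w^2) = 6*w^2 + 2*w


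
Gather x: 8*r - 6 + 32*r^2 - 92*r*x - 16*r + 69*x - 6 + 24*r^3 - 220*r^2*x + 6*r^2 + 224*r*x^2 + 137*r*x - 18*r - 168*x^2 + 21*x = 24*r^3 + 38*r^2 - 26*r + x^2*(224*r - 168) + x*(-220*r^2 + 45*r + 90) - 12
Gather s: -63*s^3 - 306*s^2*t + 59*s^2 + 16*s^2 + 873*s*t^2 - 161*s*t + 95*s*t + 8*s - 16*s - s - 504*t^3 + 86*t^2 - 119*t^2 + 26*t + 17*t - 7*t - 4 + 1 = -63*s^3 + s^2*(75 - 306*t) + s*(873*t^2 - 66*t - 9) - 504*t^3 - 33*t^2 + 36*t - 3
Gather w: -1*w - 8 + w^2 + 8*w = w^2 + 7*w - 8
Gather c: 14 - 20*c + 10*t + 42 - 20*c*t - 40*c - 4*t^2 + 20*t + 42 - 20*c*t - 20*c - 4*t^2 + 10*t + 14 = c*(-40*t - 80) - 8*t^2 + 40*t + 112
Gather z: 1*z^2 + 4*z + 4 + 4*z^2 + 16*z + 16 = 5*z^2 + 20*z + 20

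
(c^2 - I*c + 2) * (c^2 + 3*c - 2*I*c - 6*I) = c^4 + 3*c^3 - 3*I*c^3 - 9*I*c^2 - 4*I*c - 12*I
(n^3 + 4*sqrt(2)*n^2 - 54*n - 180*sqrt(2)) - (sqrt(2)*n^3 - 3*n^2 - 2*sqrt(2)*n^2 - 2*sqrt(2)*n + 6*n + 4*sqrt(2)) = -sqrt(2)*n^3 + n^3 + 3*n^2 + 6*sqrt(2)*n^2 - 60*n + 2*sqrt(2)*n - 184*sqrt(2)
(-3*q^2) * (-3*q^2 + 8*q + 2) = 9*q^4 - 24*q^3 - 6*q^2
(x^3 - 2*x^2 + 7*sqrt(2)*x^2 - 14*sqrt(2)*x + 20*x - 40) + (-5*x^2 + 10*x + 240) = x^3 - 7*x^2 + 7*sqrt(2)*x^2 - 14*sqrt(2)*x + 30*x + 200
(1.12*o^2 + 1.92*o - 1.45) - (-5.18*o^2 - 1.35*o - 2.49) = 6.3*o^2 + 3.27*o + 1.04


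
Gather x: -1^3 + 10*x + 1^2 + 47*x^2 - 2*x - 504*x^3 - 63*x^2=-504*x^3 - 16*x^2 + 8*x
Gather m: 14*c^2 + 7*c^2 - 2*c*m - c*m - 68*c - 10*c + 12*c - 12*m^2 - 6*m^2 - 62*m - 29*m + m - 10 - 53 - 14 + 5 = 21*c^2 - 66*c - 18*m^2 + m*(-3*c - 90) - 72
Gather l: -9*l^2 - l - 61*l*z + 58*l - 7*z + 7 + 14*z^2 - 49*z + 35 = -9*l^2 + l*(57 - 61*z) + 14*z^2 - 56*z + 42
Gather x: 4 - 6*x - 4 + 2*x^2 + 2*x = 2*x^2 - 4*x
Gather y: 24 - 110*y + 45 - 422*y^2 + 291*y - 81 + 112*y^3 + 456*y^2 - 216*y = 112*y^3 + 34*y^2 - 35*y - 12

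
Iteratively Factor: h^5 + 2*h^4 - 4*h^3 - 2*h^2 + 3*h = (h + 1)*(h^4 + h^3 - 5*h^2 + 3*h) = h*(h + 1)*(h^3 + h^2 - 5*h + 3) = h*(h - 1)*(h + 1)*(h^2 + 2*h - 3) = h*(h - 1)*(h + 1)*(h + 3)*(h - 1)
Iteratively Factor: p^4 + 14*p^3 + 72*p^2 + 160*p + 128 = (p + 4)*(p^3 + 10*p^2 + 32*p + 32) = (p + 4)^2*(p^2 + 6*p + 8) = (p + 2)*(p + 4)^2*(p + 4)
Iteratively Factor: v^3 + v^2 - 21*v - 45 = (v + 3)*(v^2 - 2*v - 15) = (v - 5)*(v + 3)*(v + 3)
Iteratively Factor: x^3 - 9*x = (x + 3)*(x^2 - 3*x) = (x - 3)*(x + 3)*(x)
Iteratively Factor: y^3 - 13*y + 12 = (y - 1)*(y^2 + y - 12) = (y - 3)*(y - 1)*(y + 4)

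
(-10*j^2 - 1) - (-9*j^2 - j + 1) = -j^2 + j - 2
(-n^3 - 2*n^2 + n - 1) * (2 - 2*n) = 2*n^4 + 2*n^3 - 6*n^2 + 4*n - 2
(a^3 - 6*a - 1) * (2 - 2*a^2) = -2*a^5 + 14*a^3 + 2*a^2 - 12*a - 2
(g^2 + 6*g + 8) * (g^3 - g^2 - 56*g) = g^5 + 5*g^4 - 54*g^3 - 344*g^2 - 448*g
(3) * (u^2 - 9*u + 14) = 3*u^2 - 27*u + 42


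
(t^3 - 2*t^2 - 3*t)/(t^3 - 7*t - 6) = t/(t + 2)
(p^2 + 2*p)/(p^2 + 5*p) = (p + 2)/(p + 5)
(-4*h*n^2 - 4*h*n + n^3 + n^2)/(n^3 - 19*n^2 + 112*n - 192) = n*(-4*h*n - 4*h + n^2 + n)/(n^3 - 19*n^2 + 112*n - 192)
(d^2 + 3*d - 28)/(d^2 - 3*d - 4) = (d + 7)/(d + 1)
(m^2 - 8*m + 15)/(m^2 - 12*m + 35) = (m - 3)/(m - 7)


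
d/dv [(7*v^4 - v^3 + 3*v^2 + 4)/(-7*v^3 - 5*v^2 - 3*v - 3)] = (-49*v^6 - 70*v^5 - 37*v^4 - 78*v^3 + 84*v^2 + 22*v + 12)/(49*v^6 + 70*v^5 + 67*v^4 + 72*v^3 + 39*v^2 + 18*v + 9)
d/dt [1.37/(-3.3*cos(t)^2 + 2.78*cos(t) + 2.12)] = (3.8086 - 9.042*cos(t))*sin(t)/(-3.3*cos(t)^2 + 2.78*cos(t) + 2.12)^2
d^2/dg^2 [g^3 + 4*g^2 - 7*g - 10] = 6*g + 8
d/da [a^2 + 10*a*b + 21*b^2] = 2*a + 10*b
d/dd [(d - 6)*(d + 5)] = 2*d - 1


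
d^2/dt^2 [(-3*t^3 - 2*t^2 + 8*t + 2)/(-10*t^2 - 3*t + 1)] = 2*(-803*t^3 - 567*t^2 - 411*t - 60)/(1000*t^6 + 900*t^5 - 30*t^4 - 153*t^3 + 3*t^2 + 9*t - 1)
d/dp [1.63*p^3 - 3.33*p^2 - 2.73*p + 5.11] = 4.89*p^2 - 6.66*p - 2.73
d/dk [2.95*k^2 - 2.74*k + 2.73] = 5.9*k - 2.74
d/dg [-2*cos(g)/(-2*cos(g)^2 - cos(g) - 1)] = 2*sin(g)*cos(2*g)/(cos(g) + cos(2*g) + 2)^2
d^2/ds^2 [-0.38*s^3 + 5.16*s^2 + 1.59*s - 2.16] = 10.32 - 2.28*s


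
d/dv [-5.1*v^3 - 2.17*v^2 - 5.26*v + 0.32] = -15.3*v^2 - 4.34*v - 5.26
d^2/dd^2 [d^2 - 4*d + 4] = 2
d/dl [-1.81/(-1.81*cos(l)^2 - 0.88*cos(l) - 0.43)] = (6.5522*cos(l) + 1.5928)*sin(l)/(1.81*cos(l)^2 + 0.88*cos(l) + 0.43)^2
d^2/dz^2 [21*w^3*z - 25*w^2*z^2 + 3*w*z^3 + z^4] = -50*w^2 + 18*w*z + 12*z^2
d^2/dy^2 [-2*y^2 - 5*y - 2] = -4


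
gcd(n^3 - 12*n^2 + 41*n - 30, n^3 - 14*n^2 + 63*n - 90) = n^2 - 11*n + 30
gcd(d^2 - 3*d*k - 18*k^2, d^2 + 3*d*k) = d + 3*k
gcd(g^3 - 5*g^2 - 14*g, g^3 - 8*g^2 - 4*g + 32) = g + 2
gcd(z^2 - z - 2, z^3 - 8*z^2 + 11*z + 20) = z + 1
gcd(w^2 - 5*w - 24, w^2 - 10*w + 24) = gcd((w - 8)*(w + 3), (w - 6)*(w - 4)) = 1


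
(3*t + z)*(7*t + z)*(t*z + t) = 21*t^3*z + 21*t^3 + 10*t^2*z^2 + 10*t^2*z + t*z^3 + t*z^2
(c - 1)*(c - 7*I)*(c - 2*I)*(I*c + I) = I*c^4 + 9*c^3 - 15*I*c^2 - 9*c + 14*I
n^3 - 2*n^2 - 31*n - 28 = (n - 7)*(n + 1)*(n + 4)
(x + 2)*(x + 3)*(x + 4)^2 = x^4 + 13*x^3 + 62*x^2 + 128*x + 96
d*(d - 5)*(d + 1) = d^3 - 4*d^2 - 5*d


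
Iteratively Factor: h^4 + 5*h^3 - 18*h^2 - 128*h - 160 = (h - 5)*(h^3 + 10*h^2 + 32*h + 32) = (h - 5)*(h + 4)*(h^2 + 6*h + 8) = (h - 5)*(h + 2)*(h + 4)*(h + 4)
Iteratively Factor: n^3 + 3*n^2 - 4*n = (n + 4)*(n^2 - n) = n*(n + 4)*(n - 1)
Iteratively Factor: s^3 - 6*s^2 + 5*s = (s)*(s^2 - 6*s + 5) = s*(s - 1)*(s - 5)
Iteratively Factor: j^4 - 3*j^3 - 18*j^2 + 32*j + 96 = (j + 2)*(j^3 - 5*j^2 - 8*j + 48) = (j + 2)*(j + 3)*(j^2 - 8*j + 16) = (j - 4)*(j + 2)*(j + 3)*(j - 4)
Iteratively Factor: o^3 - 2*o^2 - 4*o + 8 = (o + 2)*(o^2 - 4*o + 4) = (o - 2)*(o + 2)*(o - 2)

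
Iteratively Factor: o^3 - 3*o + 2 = (o - 1)*(o^2 + o - 2) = (o - 1)^2*(o + 2)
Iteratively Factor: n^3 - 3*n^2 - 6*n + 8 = (n - 4)*(n^2 + n - 2) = (n - 4)*(n - 1)*(n + 2)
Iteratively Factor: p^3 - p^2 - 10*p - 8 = (p + 2)*(p^2 - 3*p - 4) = (p - 4)*(p + 2)*(p + 1)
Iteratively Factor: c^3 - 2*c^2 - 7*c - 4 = (c - 4)*(c^2 + 2*c + 1) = (c - 4)*(c + 1)*(c + 1)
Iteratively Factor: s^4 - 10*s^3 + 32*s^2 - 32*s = (s - 4)*(s^3 - 6*s^2 + 8*s) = (s - 4)^2*(s^2 - 2*s) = s*(s - 4)^2*(s - 2)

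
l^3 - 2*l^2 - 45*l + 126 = (l - 6)*(l - 3)*(l + 7)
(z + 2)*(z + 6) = z^2 + 8*z + 12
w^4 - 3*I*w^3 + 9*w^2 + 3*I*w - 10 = (w - 1)*(w + 1)*(w - 5*I)*(w + 2*I)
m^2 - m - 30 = (m - 6)*(m + 5)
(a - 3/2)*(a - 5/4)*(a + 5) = a^3 + 9*a^2/4 - 95*a/8 + 75/8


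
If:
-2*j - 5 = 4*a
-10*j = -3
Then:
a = -7/5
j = 3/10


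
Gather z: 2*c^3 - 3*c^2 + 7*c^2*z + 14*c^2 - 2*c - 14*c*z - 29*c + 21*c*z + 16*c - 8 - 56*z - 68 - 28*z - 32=2*c^3 + 11*c^2 - 15*c + z*(7*c^2 + 7*c - 84) - 108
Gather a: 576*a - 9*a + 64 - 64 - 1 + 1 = 567*a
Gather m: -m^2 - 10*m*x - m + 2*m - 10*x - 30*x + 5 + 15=-m^2 + m*(1 - 10*x) - 40*x + 20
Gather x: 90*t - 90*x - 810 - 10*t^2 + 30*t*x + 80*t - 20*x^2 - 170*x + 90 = -10*t^2 + 170*t - 20*x^2 + x*(30*t - 260) - 720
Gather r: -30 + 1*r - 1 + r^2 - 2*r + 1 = r^2 - r - 30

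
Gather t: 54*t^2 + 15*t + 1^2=54*t^2 + 15*t + 1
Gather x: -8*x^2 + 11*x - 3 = -8*x^2 + 11*x - 3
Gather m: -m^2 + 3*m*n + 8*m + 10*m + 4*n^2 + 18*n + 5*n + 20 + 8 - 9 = -m^2 + m*(3*n + 18) + 4*n^2 + 23*n + 19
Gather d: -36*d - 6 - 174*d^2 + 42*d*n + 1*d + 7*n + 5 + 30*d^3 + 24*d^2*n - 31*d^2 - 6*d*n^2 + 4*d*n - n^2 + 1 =30*d^3 + d^2*(24*n - 205) + d*(-6*n^2 + 46*n - 35) - n^2 + 7*n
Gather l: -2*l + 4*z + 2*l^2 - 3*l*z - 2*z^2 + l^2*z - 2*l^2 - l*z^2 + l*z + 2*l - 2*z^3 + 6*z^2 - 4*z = l^2*z + l*(-z^2 - 2*z) - 2*z^3 + 4*z^2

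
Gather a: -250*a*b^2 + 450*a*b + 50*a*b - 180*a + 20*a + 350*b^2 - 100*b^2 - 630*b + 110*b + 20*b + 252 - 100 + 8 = a*(-250*b^2 + 500*b - 160) + 250*b^2 - 500*b + 160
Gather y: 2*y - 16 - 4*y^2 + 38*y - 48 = -4*y^2 + 40*y - 64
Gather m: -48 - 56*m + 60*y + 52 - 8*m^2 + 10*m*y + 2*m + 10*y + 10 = -8*m^2 + m*(10*y - 54) + 70*y + 14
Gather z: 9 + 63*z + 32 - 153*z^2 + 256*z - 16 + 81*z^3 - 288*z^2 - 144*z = 81*z^3 - 441*z^2 + 175*z + 25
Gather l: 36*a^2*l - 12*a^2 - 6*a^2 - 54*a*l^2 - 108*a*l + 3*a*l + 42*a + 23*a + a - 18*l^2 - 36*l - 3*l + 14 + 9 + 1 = -18*a^2 + 66*a + l^2*(-54*a - 18) + l*(36*a^2 - 105*a - 39) + 24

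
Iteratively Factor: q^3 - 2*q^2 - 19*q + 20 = (q + 4)*(q^2 - 6*q + 5) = (q - 1)*(q + 4)*(q - 5)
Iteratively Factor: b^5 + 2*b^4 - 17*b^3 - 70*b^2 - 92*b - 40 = (b + 2)*(b^4 - 17*b^2 - 36*b - 20) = (b - 5)*(b + 2)*(b^3 + 5*b^2 + 8*b + 4) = (b - 5)*(b + 2)^2*(b^2 + 3*b + 2) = (b - 5)*(b + 2)^3*(b + 1)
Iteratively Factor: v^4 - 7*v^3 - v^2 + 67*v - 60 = (v - 4)*(v^3 - 3*v^2 - 13*v + 15) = (v - 4)*(v - 1)*(v^2 - 2*v - 15) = (v - 4)*(v - 1)*(v + 3)*(v - 5)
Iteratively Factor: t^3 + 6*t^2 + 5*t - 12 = (t + 4)*(t^2 + 2*t - 3) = (t - 1)*(t + 4)*(t + 3)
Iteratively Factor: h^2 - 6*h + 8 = (h - 2)*(h - 4)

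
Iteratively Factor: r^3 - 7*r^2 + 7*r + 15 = (r - 3)*(r^2 - 4*r - 5) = (r - 3)*(r + 1)*(r - 5)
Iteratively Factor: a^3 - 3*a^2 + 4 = (a - 2)*(a^2 - a - 2) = (a - 2)*(a + 1)*(a - 2)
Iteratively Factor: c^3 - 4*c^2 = (c)*(c^2 - 4*c) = c^2*(c - 4)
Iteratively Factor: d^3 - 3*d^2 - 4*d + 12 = (d - 3)*(d^2 - 4) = (d - 3)*(d + 2)*(d - 2)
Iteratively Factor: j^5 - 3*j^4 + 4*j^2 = (j + 1)*(j^4 - 4*j^3 + 4*j^2) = (j - 2)*(j + 1)*(j^3 - 2*j^2) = j*(j - 2)*(j + 1)*(j^2 - 2*j) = j^2*(j - 2)*(j + 1)*(j - 2)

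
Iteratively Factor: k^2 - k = (k - 1)*(k)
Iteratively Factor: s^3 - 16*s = (s + 4)*(s^2 - 4*s) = s*(s + 4)*(s - 4)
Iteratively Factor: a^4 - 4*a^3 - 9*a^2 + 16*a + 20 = (a - 5)*(a^3 + a^2 - 4*a - 4) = (a - 5)*(a + 1)*(a^2 - 4) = (a - 5)*(a + 1)*(a + 2)*(a - 2)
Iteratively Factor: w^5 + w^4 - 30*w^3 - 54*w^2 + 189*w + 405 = (w - 3)*(w^4 + 4*w^3 - 18*w^2 - 108*w - 135) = (w - 5)*(w - 3)*(w^3 + 9*w^2 + 27*w + 27) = (w - 5)*(w - 3)*(w + 3)*(w^2 + 6*w + 9) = (w - 5)*(w - 3)*(w + 3)^2*(w + 3)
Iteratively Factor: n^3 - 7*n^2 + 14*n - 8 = (n - 2)*(n^2 - 5*n + 4) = (n - 2)*(n - 1)*(n - 4)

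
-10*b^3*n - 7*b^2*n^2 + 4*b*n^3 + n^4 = n*(-2*b + n)*(b + n)*(5*b + n)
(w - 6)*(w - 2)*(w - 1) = w^3 - 9*w^2 + 20*w - 12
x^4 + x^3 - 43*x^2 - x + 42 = (x - 6)*(x - 1)*(x + 1)*(x + 7)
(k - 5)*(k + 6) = k^2 + k - 30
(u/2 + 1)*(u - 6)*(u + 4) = u^3/2 - 14*u - 24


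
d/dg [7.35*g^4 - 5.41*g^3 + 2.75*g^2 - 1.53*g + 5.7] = 29.4*g^3 - 16.23*g^2 + 5.5*g - 1.53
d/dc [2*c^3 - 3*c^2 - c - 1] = 6*c^2 - 6*c - 1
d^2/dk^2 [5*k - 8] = 0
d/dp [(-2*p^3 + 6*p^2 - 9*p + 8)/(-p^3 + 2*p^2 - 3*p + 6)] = 2*(p^4 - 3*p^3 - 6*p^2 + 20*p - 15)/(p^6 - 4*p^5 + 10*p^4 - 24*p^3 + 33*p^2 - 36*p + 36)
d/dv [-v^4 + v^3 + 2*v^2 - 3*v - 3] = -4*v^3 + 3*v^2 + 4*v - 3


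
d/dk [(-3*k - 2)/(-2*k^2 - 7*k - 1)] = (6*k^2 + 21*k - (3*k + 2)*(4*k + 7) + 3)/(2*k^2 + 7*k + 1)^2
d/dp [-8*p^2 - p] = -16*p - 1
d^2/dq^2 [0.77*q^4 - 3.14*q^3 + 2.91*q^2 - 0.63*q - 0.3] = 9.24*q^2 - 18.84*q + 5.82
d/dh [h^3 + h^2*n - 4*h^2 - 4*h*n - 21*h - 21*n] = 3*h^2 + 2*h*n - 8*h - 4*n - 21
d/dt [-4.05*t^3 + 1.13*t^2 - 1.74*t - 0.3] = -12.15*t^2 + 2.26*t - 1.74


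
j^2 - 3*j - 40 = (j - 8)*(j + 5)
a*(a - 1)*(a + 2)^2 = a^4 + 3*a^3 - 4*a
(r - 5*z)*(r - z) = r^2 - 6*r*z + 5*z^2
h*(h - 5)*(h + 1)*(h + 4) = h^4 - 21*h^2 - 20*h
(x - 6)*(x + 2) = x^2 - 4*x - 12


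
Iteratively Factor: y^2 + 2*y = (y + 2)*(y)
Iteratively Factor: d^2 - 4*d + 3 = (d - 1)*(d - 3)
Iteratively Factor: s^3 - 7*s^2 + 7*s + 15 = (s - 5)*(s^2 - 2*s - 3) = (s - 5)*(s - 3)*(s + 1)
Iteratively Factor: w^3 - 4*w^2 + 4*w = (w - 2)*(w^2 - 2*w) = (w - 2)^2*(w)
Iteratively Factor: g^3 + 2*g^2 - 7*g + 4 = (g - 1)*(g^2 + 3*g - 4) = (g - 1)^2*(g + 4)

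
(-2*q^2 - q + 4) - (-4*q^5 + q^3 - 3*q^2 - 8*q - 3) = 4*q^5 - q^3 + q^2 + 7*q + 7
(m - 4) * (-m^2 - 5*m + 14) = -m^3 - m^2 + 34*m - 56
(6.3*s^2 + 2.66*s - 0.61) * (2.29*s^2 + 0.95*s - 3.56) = 14.427*s^4 + 12.0764*s^3 - 21.2979*s^2 - 10.0491*s + 2.1716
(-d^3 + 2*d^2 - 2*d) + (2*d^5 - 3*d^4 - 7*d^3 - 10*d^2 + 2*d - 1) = 2*d^5 - 3*d^4 - 8*d^3 - 8*d^2 - 1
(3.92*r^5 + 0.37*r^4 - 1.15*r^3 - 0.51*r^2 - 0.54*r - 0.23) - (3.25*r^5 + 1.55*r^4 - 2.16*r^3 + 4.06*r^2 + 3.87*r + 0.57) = 0.67*r^5 - 1.18*r^4 + 1.01*r^3 - 4.57*r^2 - 4.41*r - 0.8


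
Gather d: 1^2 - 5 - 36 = -40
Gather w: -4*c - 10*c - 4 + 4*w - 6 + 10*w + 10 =-14*c + 14*w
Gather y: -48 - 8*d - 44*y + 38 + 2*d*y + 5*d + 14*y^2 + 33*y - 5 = -3*d + 14*y^2 + y*(2*d - 11) - 15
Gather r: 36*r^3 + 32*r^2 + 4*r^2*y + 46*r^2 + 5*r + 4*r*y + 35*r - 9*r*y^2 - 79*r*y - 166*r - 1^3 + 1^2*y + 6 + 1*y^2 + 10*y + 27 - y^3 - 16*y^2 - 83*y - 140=36*r^3 + r^2*(4*y + 78) + r*(-9*y^2 - 75*y - 126) - y^3 - 15*y^2 - 72*y - 108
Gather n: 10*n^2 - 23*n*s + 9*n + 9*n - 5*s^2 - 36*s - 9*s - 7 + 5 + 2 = 10*n^2 + n*(18 - 23*s) - 5*s^2 - 45*s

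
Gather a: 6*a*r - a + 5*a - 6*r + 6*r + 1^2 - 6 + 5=a*(6*r + 4)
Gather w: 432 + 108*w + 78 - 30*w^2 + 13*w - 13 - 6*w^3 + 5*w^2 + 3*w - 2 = -6*w^3 - 25*w^2 + 124*w + 495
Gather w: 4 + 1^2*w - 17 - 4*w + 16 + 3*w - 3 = 0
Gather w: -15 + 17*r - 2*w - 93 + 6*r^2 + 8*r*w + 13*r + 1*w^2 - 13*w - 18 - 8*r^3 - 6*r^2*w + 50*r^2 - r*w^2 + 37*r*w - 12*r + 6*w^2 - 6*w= -8*r^3 + 56*r^2 + 18*r + w^2*(7 - r) + w*(-6*r^2 + 45*r - 21) - 126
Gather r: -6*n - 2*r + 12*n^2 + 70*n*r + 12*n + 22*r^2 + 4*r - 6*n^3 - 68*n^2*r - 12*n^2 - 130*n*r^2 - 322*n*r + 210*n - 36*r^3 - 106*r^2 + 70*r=-6*n^3 + 216*n - 36*r^3 + r^2*(-130*n - 84) + r*(-68*n^2 - 252*n + 72)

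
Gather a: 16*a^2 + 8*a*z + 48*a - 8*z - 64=16*a^2 + a*(8*z + 48) - 8*z - 64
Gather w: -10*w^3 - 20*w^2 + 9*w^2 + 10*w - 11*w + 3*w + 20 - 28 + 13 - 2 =-10*w^3 - 11*w^2 + 2*w + 3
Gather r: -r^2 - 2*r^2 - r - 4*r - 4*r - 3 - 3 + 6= -3*r^2 - 9*r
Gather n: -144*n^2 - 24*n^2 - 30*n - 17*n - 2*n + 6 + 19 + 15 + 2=-168*n^2 - 49*n + 42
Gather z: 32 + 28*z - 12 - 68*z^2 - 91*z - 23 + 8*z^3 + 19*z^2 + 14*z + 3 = 8*z^3 - 49*z^2 - 49*z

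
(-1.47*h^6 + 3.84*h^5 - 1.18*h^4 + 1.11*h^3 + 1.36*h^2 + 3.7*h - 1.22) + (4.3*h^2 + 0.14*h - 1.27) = -1.47*h^6 + 3.84*h^5 - 1.18*h^4 + 1.11*h^3 + 5.66*h^2 + 3.84*h - 2.49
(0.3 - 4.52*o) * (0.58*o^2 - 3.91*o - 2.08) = -2.6216*o^3 + 17.8472*o^2 + 8.2286*o - 0.624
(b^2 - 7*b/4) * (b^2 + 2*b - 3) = b^4 + b^3/4 - 13*b^2/2 + 21*b/4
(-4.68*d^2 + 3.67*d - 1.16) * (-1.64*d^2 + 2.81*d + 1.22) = 7.6752*d^4 - 19.1696*d^3 + 6.5055*d^2 + 1.2178*d - 1.4152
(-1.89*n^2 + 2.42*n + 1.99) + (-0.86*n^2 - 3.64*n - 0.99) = -2.75*n^2 - 1.22*n + 1.0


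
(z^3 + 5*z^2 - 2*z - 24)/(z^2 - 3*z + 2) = (z^2 + 7*z + 12)/(z - 1)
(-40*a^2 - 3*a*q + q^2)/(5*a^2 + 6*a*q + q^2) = (-8*a + q)/(a + q)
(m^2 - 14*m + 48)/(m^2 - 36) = (m - 8)/(m + 6)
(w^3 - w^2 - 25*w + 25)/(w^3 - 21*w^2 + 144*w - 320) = (w^2 + 4*w - 5)/(w^2 - 16*w + 64)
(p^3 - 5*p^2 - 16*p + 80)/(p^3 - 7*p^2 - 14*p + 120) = (p - 4)/(p - 6)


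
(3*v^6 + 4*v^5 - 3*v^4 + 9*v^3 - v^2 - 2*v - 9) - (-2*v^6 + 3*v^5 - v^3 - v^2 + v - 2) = 5*v^6 + v^5 - 3*v^4 + 10*v^3 - 3*v - 7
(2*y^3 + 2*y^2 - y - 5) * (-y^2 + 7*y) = -2*y^5 + 12*y^4 + 15*y^3 - 2*y^2 - 35*y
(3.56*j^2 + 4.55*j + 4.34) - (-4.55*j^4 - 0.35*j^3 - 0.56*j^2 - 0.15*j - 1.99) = 4.55*j^4 + 0.35*j^3 + 4.12*j^2 + 4.7*j + 6.33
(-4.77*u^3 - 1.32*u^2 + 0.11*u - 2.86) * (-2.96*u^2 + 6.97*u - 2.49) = 14.1192*u^5 - 29.3397*u^4 + 2.3513*u^3 + 12.5191*u^2 - 20.2081*u + 7.1214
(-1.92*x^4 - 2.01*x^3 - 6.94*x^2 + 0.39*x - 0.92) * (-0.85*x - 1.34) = 1.632*x^5 + 4.2813*x^4 + 8.5924*x^3 + 8.9681*x^2 + 0.2594*x + 1.2328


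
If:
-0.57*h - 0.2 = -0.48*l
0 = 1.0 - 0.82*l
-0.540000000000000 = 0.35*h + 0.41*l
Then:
No Solution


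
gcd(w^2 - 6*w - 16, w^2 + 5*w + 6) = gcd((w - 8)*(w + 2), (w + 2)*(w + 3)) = w + 2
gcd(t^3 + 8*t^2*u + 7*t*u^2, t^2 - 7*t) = t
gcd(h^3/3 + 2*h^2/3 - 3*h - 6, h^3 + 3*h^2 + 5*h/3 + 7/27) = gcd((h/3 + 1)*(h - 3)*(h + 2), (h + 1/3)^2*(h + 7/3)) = 1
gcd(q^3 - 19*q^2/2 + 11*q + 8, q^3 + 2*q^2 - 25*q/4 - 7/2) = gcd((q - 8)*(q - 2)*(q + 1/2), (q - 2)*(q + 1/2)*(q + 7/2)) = q^2 - 3*q/2 - 1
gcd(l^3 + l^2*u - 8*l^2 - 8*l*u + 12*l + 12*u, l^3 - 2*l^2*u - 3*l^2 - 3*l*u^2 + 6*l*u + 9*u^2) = l + u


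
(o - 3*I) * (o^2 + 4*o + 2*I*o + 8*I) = o^3 + 4*o^2 - I*o^2 + 6*o - 4*I*o + 24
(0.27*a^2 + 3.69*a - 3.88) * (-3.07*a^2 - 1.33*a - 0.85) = -0.8289*a^4 - 11.6874*a^3 + 6.7744*a^2 + 2.0239*a + 3.298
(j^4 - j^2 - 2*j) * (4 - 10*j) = -10*j^5 + 4*j^4 + 10*j^3 + 16*j^2 - 8*j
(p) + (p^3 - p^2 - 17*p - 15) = p^3 - p^2 - 16*p - 15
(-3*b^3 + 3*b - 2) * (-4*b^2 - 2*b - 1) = 12*b^5 + 6*b^4 - 9*b^3 + 2*b^2 + b + 2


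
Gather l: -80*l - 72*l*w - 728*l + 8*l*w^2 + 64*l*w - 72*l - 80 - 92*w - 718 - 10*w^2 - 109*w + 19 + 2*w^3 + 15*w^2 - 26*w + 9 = l*(8*w^2 - 8*w - 880) + 2*w^3 + 5*w^2 - 227*w - 770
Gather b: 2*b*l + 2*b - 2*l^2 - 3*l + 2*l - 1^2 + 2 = b*(2*l + 2) - 2*l^2 - l + 1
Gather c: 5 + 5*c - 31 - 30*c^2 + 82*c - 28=-30*c^2 + 87*c - 54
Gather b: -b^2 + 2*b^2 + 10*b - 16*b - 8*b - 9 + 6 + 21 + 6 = b^2 - 14*b + 24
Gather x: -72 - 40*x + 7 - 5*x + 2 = -45*x - 63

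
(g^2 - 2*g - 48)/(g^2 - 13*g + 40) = (g + 6)/(g - 5)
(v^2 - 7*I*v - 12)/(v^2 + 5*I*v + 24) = (v - 4*I)/(v + 8*I)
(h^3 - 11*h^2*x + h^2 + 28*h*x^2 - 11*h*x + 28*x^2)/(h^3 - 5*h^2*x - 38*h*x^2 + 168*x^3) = (h + 1)/(h + 6*x)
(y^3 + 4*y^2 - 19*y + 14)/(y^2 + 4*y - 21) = (y^2 - 3*y + 2)/(y - 3)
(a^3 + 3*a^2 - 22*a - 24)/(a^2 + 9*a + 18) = (a^2 - 3*a - 4)/(a + 3)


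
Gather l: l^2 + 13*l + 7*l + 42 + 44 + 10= l^2 + 20*l + 96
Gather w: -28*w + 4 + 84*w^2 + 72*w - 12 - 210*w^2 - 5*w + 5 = -126*w^2 + 39*w - 3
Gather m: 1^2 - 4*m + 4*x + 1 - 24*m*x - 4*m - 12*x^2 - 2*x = m*(-24*x - 8) - 12*x^2 + 2*x + 2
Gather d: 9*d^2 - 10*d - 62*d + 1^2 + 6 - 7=9*d^2 - 72*d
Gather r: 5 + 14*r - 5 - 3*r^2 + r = -3*r^2 + 15*r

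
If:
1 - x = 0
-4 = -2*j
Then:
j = 2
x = 1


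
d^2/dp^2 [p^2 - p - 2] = 2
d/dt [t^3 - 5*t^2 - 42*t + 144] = 3*t^2 - 10*t - 42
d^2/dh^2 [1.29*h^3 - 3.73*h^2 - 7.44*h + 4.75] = 7.74*h - 7.46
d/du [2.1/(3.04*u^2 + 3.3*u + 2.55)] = (-12.768*u - 6.93)/(3.04*u^2 + 3.3*u + 2.55)^2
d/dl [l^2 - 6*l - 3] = 2*l - 6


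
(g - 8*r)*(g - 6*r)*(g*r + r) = g^3*r - 14*g^2*r^2 + g^2*r + 48*g*r^3 - 14*g*r^2 + 48*r^3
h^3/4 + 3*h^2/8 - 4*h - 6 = (h/4 + 1)*(h - 4)*(h + 3/2)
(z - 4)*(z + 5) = z^2 + z - 20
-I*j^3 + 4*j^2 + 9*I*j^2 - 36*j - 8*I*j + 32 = (j - 8)*(j + 4*I)*(-I*j + I)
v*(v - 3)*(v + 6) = v^3 + 3*v^2 - 18*v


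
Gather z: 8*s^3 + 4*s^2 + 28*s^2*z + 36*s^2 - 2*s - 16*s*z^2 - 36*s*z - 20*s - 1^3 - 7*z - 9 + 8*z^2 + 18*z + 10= 8*s^3 + 40*s^2 - 22*s + z^2*(8 - 16*s) + z*(28*s^2 - 36*s + 11)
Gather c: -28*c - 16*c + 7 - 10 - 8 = -44*c - 11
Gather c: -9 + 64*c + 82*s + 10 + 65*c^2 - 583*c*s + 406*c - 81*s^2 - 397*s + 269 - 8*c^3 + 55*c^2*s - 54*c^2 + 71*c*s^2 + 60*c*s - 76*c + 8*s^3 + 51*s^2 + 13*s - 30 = -8*c^3 + c^2*(55*s + 11) + c*(71*s^2 - 523*s + 394) + 8*s^3 - 30*s^2 - 302*s + 240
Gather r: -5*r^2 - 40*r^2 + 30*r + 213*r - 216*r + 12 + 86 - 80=-45*r^2 + 27*r + 18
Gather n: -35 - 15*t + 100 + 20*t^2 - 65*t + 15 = 20*t^2 - 80*t + 80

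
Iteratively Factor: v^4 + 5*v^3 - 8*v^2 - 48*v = (v - 3)*(v^3 + 8*v^2 + 16*v) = (v - 3)*(v + 4)*(v^2 + 4*v) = (v - 3)*(v + 4)^2*(v)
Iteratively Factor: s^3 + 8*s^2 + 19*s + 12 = (s + 3)*(s^2 + 5*s + 4) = (s + 1)*(s + 3)*(s + 4)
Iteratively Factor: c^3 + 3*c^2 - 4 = (c + 2)*(c^2 + c - 2) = (c + 2)^2*(c - 1)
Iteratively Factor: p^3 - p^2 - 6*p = (p - 3)*(p^2 + 2*p) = p*(p - 3)*(p + 2)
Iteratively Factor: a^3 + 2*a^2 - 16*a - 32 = (a + 2)*(a^2 - 16) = (a - 4)*(a + 2)*(a + 4)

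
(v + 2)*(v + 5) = v^2 + 7*v + 10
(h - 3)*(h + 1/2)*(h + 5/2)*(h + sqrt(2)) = h^4 + sqrt(2)*h^3 - 31*h^2/4 - 31*sqrt(2)*h/4 - 15*h/4 - 15*sqrt(2)/4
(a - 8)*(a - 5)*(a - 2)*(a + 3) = a^4 - 12*a^3 + 21*a^2 + 118*a - 240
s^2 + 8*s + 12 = (s + 2)*(s + 6)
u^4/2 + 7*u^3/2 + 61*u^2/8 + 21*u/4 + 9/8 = (u/2 + 1/4)*(u + 1/2)*(u + 3)^2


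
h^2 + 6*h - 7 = (h - 1)*(h + 7)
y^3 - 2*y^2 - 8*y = y*(y - 4)*(y + 2)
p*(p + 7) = p^2 + 7*p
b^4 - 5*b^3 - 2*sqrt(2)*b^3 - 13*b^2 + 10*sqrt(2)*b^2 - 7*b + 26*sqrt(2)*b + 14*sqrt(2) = (b - 7)*(b + 1)^2*(b - 2*sqrt(2))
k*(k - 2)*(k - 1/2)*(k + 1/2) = k^4 - 2*k^3 - k^2/4 + k/2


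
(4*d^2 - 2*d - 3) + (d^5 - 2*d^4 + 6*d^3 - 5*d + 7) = d^5 - 2*d^4 + 6*d^3 + 4*d^2 - 7*d + 4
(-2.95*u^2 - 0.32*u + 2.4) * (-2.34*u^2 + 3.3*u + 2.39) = 6.903*u^4 - 8.9862*u^3 - 13.7225*u^2 + 7.1552*u + 5.736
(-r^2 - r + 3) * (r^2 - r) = -r^4 + 4*r^2 - 3*r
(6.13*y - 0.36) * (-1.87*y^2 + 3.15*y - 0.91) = -11.4631*y^3 + 19.9827*y^2 - 6.7123*y + 0.3276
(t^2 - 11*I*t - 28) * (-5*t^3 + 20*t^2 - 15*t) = -5*t^5 + 20*t^4 + 55*I*t^4 + 125*t^3 - 220*I*t^3 - 560*t^2 + 165*I*t^2 + 420*t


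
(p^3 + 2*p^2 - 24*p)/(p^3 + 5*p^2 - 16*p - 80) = p*(p + 6)/(p^2 + 9*p + 20)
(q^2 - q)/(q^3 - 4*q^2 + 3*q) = 1/(q - 3)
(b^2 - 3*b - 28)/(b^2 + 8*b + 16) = (b - 7)/(b + 4)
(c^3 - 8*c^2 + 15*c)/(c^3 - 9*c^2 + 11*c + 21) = c*(c - 5)/(c^2 - 6*c - 7)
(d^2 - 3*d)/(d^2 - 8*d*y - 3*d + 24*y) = d/(d - 8*y)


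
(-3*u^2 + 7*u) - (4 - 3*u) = -3*u^2 + 10*u - 4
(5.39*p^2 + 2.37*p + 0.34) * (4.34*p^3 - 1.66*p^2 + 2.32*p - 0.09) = 23.3926*p^5 + 1.3384*p^4 + 10.0462*p^3 + 4.4489*p^2 + 0.5755*p - 0.0306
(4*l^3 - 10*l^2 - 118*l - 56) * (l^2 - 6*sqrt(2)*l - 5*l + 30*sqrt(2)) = 4*l^5 - 24*sqrt(2)*l^4 - 30*l^4 - 68*l^3 + 180*sqrt(2)*l^3 + 534*l^2 + 408*sqrt(2)*l^2 - 3204*sqrt(2)*l + 280*l - 1680*sqrt(2)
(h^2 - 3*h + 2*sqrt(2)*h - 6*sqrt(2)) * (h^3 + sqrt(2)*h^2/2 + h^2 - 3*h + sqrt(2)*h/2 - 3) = h^5 - 2*h^4 + 5*sqrt(2)*h^4/2 - 5*sqrt(2)*h^3 - 4*h^3 - 27*sqrt(2)*h^2/2 + 2*h^2 + 3*h + 12*sqrt(2)*h + 18*sqrt(2)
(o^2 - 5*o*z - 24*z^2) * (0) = 0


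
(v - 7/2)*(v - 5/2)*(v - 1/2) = v^3 - 13*v^2/2 + 47*v/4 - 35/8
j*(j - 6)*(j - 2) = j^3 - 8*j^2 + 12*j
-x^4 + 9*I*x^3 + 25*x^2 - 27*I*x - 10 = (x - 5*I)*(x - 2*I)*(I*x + 1)^2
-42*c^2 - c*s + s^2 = (-7*c + s)*(6*c + s)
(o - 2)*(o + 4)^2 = o^3 + 6*o^2 - 32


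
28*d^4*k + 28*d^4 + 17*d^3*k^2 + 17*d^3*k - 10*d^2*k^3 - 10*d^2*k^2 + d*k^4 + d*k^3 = (-7*d + k)*(-4*d + k)*(d + k)*(d*k + d)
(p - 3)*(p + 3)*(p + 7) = p^3 + 7*p^2 - 9*p - 63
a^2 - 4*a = a*(a - 4)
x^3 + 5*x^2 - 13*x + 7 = (x - 1)^2*(x + 7)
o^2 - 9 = (o - 3)*(o + 3)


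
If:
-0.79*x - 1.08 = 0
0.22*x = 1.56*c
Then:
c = -0.19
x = -1.37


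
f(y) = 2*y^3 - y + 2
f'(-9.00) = 485.00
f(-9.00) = -1447.00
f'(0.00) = -1.00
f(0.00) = 2.00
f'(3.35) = 66.34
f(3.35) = 73.84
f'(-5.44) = 176.56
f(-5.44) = -314.54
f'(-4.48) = 119.42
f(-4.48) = -173.35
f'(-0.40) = -0.04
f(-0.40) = 2.27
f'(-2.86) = 48.08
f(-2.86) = -41.93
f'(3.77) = 84.28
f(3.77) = 105.40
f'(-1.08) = 6.00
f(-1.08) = 0.56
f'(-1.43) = 11.27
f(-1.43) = -2.42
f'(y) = 6*y^2 - 1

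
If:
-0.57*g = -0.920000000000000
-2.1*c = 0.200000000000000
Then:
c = -0.10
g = 1.61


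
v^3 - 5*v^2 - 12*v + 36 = (v - 6)*(v - 2)*(v + 3)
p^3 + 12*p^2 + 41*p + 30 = (p + 1)*(p + 5)*(p + 6)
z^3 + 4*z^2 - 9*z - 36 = (z - 3)*(z + 3)*(z + 4)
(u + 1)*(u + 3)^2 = u^3 + 7*u^2 + 15*u + 9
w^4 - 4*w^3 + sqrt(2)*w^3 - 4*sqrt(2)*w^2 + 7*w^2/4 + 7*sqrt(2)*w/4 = w*(w - 7/2)*(w - 1/2)*(w + sqrt(2))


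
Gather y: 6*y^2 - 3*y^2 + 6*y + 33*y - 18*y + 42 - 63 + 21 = 3*y^2 + 21*y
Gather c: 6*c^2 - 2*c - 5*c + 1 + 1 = 6*c^2 - 7*c + 2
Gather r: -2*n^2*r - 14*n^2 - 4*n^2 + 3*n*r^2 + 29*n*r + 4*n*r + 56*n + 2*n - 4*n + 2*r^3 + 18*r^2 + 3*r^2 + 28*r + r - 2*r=-18*n^2 + 54*n + 2*r^3 + r^2*(3*n + 21) + r*(-2*n^2 + 33*n + 27)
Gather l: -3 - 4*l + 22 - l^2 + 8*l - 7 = -l^2 + 4*l + 12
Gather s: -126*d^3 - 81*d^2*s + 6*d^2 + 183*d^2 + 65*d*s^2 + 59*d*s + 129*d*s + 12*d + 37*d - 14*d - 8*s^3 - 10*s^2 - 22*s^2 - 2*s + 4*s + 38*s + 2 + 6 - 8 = -126*d^3 + 189*d^2 + 35*d - 8*s^3 + s^2*(65*d - 32) + s*(-81*d^2 + 188*d + 40)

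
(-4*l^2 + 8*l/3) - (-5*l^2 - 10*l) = l^2 + 38*l/3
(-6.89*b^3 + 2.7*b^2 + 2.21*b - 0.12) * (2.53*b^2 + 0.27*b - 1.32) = -17.4317*b^5 + 4.9707*b^4 + 15.4151*b^3 - 3.2709*b^2 - 2.9496*b + 0.1584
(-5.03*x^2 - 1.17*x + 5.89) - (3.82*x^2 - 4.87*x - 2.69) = -8.85*x^2 + 3.7*x + 8.58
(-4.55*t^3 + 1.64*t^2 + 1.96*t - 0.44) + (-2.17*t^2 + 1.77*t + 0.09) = -4.55*t^3 - 0.53*t^2 + 3.73*t - 0.35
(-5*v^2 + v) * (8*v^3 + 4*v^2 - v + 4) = -40*v^5 - 12*v^4 + 9*v^3 - 21*v^2 + 4*v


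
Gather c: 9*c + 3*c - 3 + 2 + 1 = 12*c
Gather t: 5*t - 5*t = 0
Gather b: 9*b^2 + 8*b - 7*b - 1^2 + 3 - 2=9*b^2 + b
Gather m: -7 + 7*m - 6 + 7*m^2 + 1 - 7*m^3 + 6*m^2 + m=-7*m^3 + 13*m^2 + 8*m - 12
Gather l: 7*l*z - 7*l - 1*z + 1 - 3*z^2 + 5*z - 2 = l*(7*z - 7) - 3*z^2 + 4*z - 1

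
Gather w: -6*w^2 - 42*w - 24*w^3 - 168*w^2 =-24*w^3 - 174*w^2 - 42*w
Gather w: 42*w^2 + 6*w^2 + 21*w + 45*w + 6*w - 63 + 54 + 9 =48*w^2 + 72*w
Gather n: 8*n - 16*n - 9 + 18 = 9 - 8*n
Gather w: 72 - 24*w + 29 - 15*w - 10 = 91 - 39*w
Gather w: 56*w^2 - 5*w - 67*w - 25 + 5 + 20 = 56*w^2 - 72*w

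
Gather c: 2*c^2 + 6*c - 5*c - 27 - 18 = 2*c^2 + c - 45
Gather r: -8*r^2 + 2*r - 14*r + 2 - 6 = -8*r^2 - 12*r - 4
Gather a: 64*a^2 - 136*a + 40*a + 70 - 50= 64*a^2 - 96*a + 20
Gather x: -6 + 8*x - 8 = 8*x - 14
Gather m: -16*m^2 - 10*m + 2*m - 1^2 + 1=-16*m^2 - 8*m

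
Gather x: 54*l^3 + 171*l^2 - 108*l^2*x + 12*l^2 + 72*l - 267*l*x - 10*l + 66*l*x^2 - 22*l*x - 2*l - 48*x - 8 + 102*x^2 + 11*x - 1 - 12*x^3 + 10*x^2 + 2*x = 54*l^3 + 183*l^2 + 60*l - 12*x^3 + x^2*(66*l + 112) + x*(-108*l^2 - 289*l - 35) - 9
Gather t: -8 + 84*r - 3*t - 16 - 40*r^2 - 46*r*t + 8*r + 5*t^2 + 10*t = -40*r^2 + 92*r + 5*t^2 + t*(7 - 46*r) - 24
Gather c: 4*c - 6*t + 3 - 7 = 4*c - 6*t - 4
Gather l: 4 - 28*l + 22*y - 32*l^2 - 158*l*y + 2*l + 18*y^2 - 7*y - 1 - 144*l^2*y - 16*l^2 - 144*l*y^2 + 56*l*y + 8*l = l^2*(-144*y - 48) + l*(-144*y^2 - 102*y - 18) + 18*y^2 + 15*y + 3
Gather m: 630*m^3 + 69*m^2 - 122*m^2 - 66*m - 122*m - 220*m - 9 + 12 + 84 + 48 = 630*m^3 - 53*m^2 - 408*m + 135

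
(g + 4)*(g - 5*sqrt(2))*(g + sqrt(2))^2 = g^4 - 3*sqrt(2)*g^3 + 4*g^3 - 18*g^2 - 12*sqrt(2)*g^2 - 72*g - 10*sqrt(2)*g - 40*sqrt(2)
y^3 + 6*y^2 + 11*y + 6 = (y + 1)*(y + 2)*(y + 3)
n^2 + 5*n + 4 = (n + 1)*(n + 4)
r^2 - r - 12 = (r - 4)*(r + 3)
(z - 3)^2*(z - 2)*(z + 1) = z^4 - 7*z^3 + 13*z^2 + 3*z - 18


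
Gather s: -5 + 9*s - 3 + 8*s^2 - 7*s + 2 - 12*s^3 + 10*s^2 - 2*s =-12*s^3 + 18*s^2 - 6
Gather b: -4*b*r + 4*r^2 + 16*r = -4*b*r + 4*r^2 + 16*r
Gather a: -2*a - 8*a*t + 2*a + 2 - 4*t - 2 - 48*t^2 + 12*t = -8*a*t - 48*t^2 + 8*t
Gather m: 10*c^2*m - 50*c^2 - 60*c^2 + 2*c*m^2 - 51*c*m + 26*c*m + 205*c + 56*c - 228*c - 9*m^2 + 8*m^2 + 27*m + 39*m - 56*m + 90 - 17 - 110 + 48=-110*c^2 + 33*c + m^2*(2*c - 1) + m*(10*c^2 - 25*c + 10) + 11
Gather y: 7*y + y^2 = y^2 + 7*y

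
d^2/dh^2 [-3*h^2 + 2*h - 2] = -6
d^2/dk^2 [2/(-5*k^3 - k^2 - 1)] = 4*(-k^2*(15*k + 2)^2 + (15*k + 1)*(5*k^3 + k^2 + 1))/(5*k^3 + k^2 + 1)^3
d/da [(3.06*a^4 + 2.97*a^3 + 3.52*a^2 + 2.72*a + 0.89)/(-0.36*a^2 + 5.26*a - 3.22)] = (-2.2032*a^5 + 47.2176*a^4 - 8.16840000000001*a^3 - 9.1958*a^2 - 22.028*a - 13.4398)/(0.1296*a^4 - 3.7872*a^3 + 29.986*a^2 - 33.8744*a + 10.3684)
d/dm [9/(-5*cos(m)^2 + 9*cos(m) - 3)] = 9*(9 - 10*cos(m))*sin(m)/(5*cos(m)^2 - 9*cos(m) + 3)^2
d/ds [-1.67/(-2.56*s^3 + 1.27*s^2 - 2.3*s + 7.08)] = (-12.8256*s^2 + 4.2418*s - 3.841)/(2.56*s^3 - 1.27*s^2 + 2.3*s - 7.08)^2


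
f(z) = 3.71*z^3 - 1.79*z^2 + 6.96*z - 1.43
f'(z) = 11.13*z^2 - 3.58*z + 6.96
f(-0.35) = -4.24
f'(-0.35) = 9.58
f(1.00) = 7.45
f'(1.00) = 14.51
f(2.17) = 43.15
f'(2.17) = 51.60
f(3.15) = 118.69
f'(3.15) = 106.12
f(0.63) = 3.17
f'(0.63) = 9.12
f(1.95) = 32.84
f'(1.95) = 42.30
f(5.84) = 717.11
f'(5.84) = 365.65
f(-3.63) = -227.74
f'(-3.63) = 166.61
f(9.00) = 2620.81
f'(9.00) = 876.27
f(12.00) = 6235.21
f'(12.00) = 1566.72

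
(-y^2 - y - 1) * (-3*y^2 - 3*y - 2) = 3*y^4 + 6*y^3 + 8*y^2 + 5*y + 2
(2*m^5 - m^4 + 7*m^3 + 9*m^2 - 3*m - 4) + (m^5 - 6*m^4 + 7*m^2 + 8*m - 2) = 3*m^5 - 7*m^4 + 7*m^3 + 16*m^2 + 5*m - 6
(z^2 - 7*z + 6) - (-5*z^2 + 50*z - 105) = 6*z^2 - 57*z + 111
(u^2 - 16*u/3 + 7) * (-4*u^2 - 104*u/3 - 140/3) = -4*u^4 - 40*u^3/3 + 992*u^2/9 + 56*u/9 - 980/3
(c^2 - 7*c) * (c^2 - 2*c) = c^4 - 9*c^3 + 14*c^2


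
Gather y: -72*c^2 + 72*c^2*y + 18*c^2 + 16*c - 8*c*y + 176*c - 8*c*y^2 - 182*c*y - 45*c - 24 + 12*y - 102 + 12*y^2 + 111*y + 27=-54*c^2 + 147*c + y^2*(12 - 8*c) + y*(72*c^2 - 190*c + 123) - 99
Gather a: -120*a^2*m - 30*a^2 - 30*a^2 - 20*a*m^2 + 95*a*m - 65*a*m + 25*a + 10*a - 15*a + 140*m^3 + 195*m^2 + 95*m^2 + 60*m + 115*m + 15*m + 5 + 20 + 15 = a^2*(-120*m - 60) + a*(-20*m^2 + 30*m + 20) + 140*m^3 + 290*m^2 + 190*m + 40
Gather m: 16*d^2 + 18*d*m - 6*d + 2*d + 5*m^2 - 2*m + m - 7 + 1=16*d^2 - 4*d + 5*m^2 + m*(18*d - 1) - 6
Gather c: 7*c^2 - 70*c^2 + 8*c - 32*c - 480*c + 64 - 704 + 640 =-63*c^2 - 504*c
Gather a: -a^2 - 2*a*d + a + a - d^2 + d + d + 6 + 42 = -a^2 + a*(2 - 2*d) - d^2 + 2*d + 48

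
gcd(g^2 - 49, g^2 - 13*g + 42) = g - 7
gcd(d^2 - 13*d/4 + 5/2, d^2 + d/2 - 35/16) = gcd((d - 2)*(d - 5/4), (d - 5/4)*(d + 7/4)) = d - 5/4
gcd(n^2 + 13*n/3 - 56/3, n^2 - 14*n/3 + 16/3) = n - 8/3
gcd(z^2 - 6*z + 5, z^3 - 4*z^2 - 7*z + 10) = z^2 - 6*z + 5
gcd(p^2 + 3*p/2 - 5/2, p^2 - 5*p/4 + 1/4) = p - 1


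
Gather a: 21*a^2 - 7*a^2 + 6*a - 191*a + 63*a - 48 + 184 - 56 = 14*a^2 - 122*a + 80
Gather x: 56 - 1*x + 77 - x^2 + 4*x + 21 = -x^2 + 3*x + 154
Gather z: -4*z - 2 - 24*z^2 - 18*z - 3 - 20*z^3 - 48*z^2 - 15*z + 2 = -20*z^3 - 72*z^2 - 37*z - 3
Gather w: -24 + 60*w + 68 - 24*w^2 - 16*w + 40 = -24*w^2 + 44*w + 84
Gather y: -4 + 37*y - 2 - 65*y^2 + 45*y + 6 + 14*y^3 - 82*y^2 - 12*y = 14*y^3 - 147*y^2 + 70*y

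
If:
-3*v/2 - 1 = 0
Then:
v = -2/3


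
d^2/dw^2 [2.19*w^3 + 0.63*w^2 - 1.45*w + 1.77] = 13.14*w + 1.26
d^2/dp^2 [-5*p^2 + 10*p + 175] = -10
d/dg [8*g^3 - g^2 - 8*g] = 24*g^2 - 2*g - 8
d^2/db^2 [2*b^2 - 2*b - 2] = 4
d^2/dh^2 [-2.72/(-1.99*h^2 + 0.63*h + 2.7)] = (21.542944*h^2 - 6.820128*h - 2.72*(3.98*h - 0.63)*(7.96*h - 1.26) - 29.22912)/(-1.99*h^2 + 0.63*h + 2.7)^3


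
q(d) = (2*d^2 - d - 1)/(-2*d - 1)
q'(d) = (4*d - 1)/(-2*d - 1) + 2*(2*d^2 - d - 1)/(-2*d - 1)^2 = -1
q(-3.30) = 4.30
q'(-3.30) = -1.00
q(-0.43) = 1.43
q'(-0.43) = -1.00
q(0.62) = 0.38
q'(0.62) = -1.00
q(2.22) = -1.22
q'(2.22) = -1.00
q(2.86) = -1.86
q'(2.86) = -1.00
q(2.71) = -1.71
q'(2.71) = -1.00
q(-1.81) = 2.81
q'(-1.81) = -1.00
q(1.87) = -0.87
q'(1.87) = -1.00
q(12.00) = -11.00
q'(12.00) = -1.00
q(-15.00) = 16.00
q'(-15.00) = -1.00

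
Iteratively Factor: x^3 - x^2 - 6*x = (x + 2)*(x^2 - 3*x) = (x - 3)*(x + 2)*(x)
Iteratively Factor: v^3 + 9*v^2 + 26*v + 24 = (v + 3)*(v^2 + 6*v + 8) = (v + 2)*(v + 3)*(v + 4)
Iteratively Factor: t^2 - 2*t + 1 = (t - 1)*(t - 1)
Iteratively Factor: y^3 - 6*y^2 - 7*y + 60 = (y - 4)*(y^2 - 2*y - 15) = (y - 4)*(y + 3)*(y - 5)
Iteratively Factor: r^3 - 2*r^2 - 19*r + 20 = (r - 1)*(r^2 - r - 20) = (r - 1)*(r + 4)*(r - 5)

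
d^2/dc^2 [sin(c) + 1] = -sin(c)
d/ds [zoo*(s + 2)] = zoo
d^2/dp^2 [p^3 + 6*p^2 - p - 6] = 6*p + 12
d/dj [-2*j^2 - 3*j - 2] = -4*j - 3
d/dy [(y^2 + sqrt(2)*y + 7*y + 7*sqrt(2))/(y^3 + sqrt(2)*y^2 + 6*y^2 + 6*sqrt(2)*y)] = (-y^2 - 14*y - 42)/(y^2*(y^2 + 12*y + 36))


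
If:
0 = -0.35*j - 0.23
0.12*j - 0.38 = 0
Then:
No Solution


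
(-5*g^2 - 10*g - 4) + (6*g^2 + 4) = g^2 - 10*g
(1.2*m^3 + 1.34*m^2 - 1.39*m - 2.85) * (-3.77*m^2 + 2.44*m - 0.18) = -4.524*m^5 - 2.1238*m^4 + 8.2939*m^3 + 7.1117*m^2 - 6.7038*m + 0.513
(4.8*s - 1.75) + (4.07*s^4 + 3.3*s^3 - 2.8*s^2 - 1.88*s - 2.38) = 4.07*s^4 + 3.3*s^3 - 2.8*s^2 + 2.92*s - 4.13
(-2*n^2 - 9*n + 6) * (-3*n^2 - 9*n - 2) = 6*n^4 + 45*n^3 + 67*n^2 - 36*n - 12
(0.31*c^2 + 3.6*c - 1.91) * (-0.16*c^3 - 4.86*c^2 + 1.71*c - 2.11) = -0.0496*c^5 - 2.0826*c^4 - 16.6603*c^3 + 14.7845*c^2 - 10.8621*c + 4.0301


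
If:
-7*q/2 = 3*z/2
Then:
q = -3*z/7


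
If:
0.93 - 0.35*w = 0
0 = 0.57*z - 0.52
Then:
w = 2.66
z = 0.91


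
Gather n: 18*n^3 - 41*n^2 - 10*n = 18*n^3 - 41*n^2 - 10*n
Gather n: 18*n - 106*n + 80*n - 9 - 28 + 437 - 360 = 40 - 8*n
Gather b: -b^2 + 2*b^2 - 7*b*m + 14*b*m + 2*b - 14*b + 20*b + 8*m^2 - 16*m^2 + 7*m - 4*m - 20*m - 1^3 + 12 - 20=b^2 + b*(7*m + 8) - 8*m^2 - 17*m - 9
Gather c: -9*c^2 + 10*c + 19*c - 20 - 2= -9*c^2 + 29*c - 22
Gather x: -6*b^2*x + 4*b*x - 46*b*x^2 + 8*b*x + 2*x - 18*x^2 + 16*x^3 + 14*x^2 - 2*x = 16*x^3 + x^2*(-46*b - 4) + x*(-6*b^2 + 12*b)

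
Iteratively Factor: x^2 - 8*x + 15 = (x - 5)*(x - 3)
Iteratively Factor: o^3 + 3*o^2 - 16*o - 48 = (o + 3)*(o^2 - 16) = (o - 4)*(o + 3)*(o + 4)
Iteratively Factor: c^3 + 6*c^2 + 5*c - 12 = (c + 3)*(c^2 + 3*c - 4) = (c + 3)*(c + 4)*(c - 1)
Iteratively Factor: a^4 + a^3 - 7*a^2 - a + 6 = (a - 2)*(a^3 + 3*a^2 - a - 3) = (a - 2)*(a - 1)*(a^2 + 4*a + 3) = (a - 2)*(a - 1)*(a + 1)*(a + 3)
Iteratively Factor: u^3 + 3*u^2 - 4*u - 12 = (u - 2)*(u^2 + 5*u + 6) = (u - 2)*(u + 2)*(u + 3)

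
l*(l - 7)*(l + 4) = l^3 - 3*l^2 - 28*l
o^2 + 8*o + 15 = (o + 3)*(o + 5)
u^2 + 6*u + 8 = (u + 2)*(u + 4)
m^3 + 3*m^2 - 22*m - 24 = (m - 4)*(m + 1)*(m + 6)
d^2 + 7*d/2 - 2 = (d - 1/2)*(d + 4)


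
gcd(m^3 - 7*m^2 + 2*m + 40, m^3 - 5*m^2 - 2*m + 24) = m^2 - 2*m - 8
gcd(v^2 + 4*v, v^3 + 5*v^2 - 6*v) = v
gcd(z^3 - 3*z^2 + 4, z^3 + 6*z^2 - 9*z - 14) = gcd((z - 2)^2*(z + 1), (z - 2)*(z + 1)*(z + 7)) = z^2 - z - 2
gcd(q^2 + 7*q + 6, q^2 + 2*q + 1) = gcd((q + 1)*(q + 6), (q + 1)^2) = q + 1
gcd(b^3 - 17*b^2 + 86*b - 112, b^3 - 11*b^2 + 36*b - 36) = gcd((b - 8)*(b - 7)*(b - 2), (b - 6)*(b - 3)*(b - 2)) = b - 2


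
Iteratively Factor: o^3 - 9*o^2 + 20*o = (o)*(o^2 - 9*o + 20) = o*(o - 4)*(o - 5)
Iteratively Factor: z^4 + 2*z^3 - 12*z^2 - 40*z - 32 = (z + 2)*(z^3 - 12*z - 16) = (z + 2)^2*(z^2 - 2*z - 8) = (z + 2)^3*(z - 4)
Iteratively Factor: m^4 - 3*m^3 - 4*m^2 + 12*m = (m + 2)*(m^3 - 5*m^2 + 6*m) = (m - 2)*(m + 2)*(m^2 - 3*m) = (m - 3)*(m - 2)*(m + 2)*(m)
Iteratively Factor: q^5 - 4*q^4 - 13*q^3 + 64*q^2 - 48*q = (q + 4)*(q^4 - 8*q^3 + 19*q^2 - 12*q) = (q - 1)*(q + 4)*(q^3 - 7*q^2 + 12*q) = (q - 4)*(q - 1)*(q + 4)*(q^2 - 3*q) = (q - 4)*(q - 3)*(q - 1)*(q + 4)*(q)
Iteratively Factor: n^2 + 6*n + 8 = (n + 4)*(n + 2)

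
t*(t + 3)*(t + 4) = t^3 + 7*t^2 + 12*t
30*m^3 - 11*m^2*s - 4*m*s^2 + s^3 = (-5*m + s)*(-2*m + s)*(3*m + s)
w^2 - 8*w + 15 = (w - 5)*(w - 3)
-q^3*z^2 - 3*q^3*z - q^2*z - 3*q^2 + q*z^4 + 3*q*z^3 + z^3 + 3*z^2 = (-q + z)*(q + z)*(z + 3)*(q*z + 1)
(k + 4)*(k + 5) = k^2 + 9*k + 20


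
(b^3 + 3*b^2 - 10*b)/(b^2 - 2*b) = b + 5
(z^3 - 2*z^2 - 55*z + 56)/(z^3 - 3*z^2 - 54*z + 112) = (z - 1)/(z - 2)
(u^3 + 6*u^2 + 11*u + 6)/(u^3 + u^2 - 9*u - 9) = (u + 2)/(u - 3)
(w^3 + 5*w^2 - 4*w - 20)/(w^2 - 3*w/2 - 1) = 2*(w^2 + 7*w + 10)/(2*w + 1)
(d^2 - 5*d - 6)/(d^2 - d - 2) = (d - 6)/(d - 2)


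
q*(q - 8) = q^2 - 8*q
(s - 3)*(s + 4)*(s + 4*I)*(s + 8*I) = s^4 + s^3 + 12*I*s^3 - 44*s^2 + 12*I*s^2 - 32*s - 144*I*s + 384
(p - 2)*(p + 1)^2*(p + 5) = p^4 + 5*p^3 - 3*p^2 - 17*p - 10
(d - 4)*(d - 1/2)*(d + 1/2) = d^3 - 4*d^2 - d/4 + 1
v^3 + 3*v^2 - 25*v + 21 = (v - 3)*(v - 1)*(v + 7)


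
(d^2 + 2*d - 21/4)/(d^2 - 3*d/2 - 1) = (-4*d^2 - 8*d + 21)/(2*(-2*d^2 + 3*d + 2))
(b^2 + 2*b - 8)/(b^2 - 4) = (b + 4)/(b + 2)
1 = 1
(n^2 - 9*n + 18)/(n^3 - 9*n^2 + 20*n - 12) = (n - 3)/(n^2 - 3*n + 2)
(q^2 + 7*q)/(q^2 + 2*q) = (q + 7)/(q + 2)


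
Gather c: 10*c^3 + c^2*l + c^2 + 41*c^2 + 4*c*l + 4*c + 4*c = 10*c^3 + c^2*(l + 42) + c*(4*l + 8)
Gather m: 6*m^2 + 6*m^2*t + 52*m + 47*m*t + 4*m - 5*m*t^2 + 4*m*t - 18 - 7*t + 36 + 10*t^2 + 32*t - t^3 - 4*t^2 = m^2*(6*t + 6) + m*(-5*t^2 + 51*t + 56) - t^3 + 6*t^2 + 25*t + 18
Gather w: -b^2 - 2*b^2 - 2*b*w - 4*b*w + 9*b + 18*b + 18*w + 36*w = -3*b^2 + 27*b + w*(54 - 6*b)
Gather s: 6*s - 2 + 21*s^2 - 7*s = 21*s^2 - s - 2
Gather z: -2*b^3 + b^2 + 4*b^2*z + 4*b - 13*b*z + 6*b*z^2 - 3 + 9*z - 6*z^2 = -2*b^3 + b^2 + 4*b + z^2*(6*b - 6) + z*(4*b^2 - 13*b + 9) - 3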